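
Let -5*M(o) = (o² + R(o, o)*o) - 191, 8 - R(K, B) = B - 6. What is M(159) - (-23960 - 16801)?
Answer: 40354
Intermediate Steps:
R(K, B) = 14 - B (R(K, B) = 8 - (B - 6) = 8 - (-6 + B) = 8 + (6 - B) = 14 - B)
M(o) = 191/5 - o²/5 - o*(14 - o)/5 (M(o) = -((o² + (14 - o)*o) - 191)/5 = -((o² + o*(14 - o)) - 191)/5 = -(-191 + o² + o*(14 - o))/5 = 191/5 - o²/5 - o*(14 - o)/5)
M(159) - (-23960 - 16801) = (191/5 - 14/5*159) - (-23960 - 16801) = (191/5 - 2226/5) - 1*(-40761) = -407 + 40761 = 40354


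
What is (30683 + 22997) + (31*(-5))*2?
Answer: 53370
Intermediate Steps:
(30683 + 22997) + (31*(-5))*2 = 53680 - 155*2 = 53680 - 310 = 53370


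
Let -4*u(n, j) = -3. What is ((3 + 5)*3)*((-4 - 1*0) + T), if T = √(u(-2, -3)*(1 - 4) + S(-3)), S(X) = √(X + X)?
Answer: -96 + 12*√(-9 + 4*I*√6) ≈ -78.396 + 40.074*I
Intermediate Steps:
u(n, j) = ¾ (u(n, j) = -¼*(-3) = ¾)
S(X) = √2*√X (S(X) = √(2*X) = √2*√X)
T = √(-9/4 + I*√6) (T = √(3*(1 - 4)/4 + √2*√(-3)) = √((¾)*(-3) + √2*(I*√3)) = √(-9/4 + I*√6) ≈ 0.7335 + 1.6697*I)
((3 + 5)*3)*((-4 - 1*0) + T) = ((3 + 5)*3)*((-4 - 1*0) + √(-9 + 4*I*√6)/2) = (8*3)*((-4 + 0) + √(-9 + 4*I*√6)/2) = 24*(-4 + √(-9 + 4*I*√6)/2) = -96 + 12*√(-9 + 4*I*√6)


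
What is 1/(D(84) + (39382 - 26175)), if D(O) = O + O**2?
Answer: 1/20347 ≈ 4.9147e-5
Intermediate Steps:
1/(D(84) + (39382 - 26175)) = 1/(84*(1 + 84) + (39382 - 26175)) = 1/(84*85 + 13207) = 1/(7140 + 13207) = 1/20347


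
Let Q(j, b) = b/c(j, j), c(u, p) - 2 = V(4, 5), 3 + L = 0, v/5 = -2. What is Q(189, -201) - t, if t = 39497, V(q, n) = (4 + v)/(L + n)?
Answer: -39296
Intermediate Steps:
v = -10 (v = 5*(-2) = -10)
L = -3 (L = -3 + 0 = -3)
V(q, n) = -6/(-3 + n) (V(q, n) = (4 - 10)/(-3 + n) = -6/(-3 + n))
c(u, p) = -1 (c(u, p) = 2 - 6/(-3 + 5) = 2 - 6/2 = 2 - 6*½ = 2 - 3 = -1)
Q(j, b) = -b (Q(j, b) = b/(-1) = b*(-1) = -b)
Q(189, -201) - t = -1*(-201) - 1*39497 = 201 - 39497 = -39296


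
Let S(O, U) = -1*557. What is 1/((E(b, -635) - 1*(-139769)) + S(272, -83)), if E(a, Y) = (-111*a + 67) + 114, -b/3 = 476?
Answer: 1/297901 ≈ 3.3568e-6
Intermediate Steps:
S(O, U) = -557
b = -1428 (b = -3*476 = -1428)
E(a, Y) = 181 - 111*a (E(a, Y) = (67 - 111*a) + 114 = 181 - 111*a)
1/((E(b, -635) - 1*(-139769)) + S(272, -83)) = 1/(((181 - 111*(-1428)) - 1*(-139769)) - 557) = 1/(((181 + 158508) + 139769) - 557) = 1/((158689 + 139769) - 557) = 1/(298458 - 557) = 1/297901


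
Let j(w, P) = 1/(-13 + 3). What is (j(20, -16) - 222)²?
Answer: 4932841/100 ≈ 49328.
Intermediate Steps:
j(w, P) = -⅒ (j(w, P) = 1/(-10) = -⅒)
(j(20, -16) - 222)² = (-⅒ - 222)² = (-2221/10)² = 4932841/100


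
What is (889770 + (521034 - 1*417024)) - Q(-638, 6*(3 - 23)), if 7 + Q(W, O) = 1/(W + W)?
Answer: 1268072213/1276 ≈ 9.9379e+5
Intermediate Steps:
Q(W, O) = -7 + 1/(2*W) (Q(W, O) = -7 + 1/(W + W) = -7 + 1/(2*W))
(889770 + (521034 - 1*417024)) - Q(-638, 6*(3 - 23)) = (889770 + (521034 - 1*417024)) - (-7 + (½)/(-638)) = (889770 + (521034 - 417024)) - (-7 + (½)*(-1/638)) = (889770 + 104010) - (-7 - 1/1276) = 993780 - 1*(-8933/1276) = 993780 + 8933/1276 = 1268072213/1276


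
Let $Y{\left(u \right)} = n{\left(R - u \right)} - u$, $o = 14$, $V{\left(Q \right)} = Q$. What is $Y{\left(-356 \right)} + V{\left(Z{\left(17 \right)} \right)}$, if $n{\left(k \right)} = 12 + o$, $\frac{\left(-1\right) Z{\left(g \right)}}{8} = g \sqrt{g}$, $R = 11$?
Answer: $382 - 136 \sqrt{17} \approx -178.74$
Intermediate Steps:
$Z{\left(g \right)} = - 8 g^{\frac{3}{2}}$ ($Z{\left(g \right)} = - 8 g \sqrt{g} = - 8 g^{\frac{3}{2}}$)
$n{\left(k \right)} = 26$ ($n{\left(k \right)} = 12 + 14 = 26$)
$Y{\left(u \right)} = 26 - u$
$Y{\left(-356 \right)} + V{\left(Z{\left(17 \right)} \right)} = \left(26 - -356\right) - 8 \cdot 17^{\frac{3}{2}} = \left(26 + 356\right) - 8 \cdot 17 \sqrt{17} = 382 - 136 \sqrt{17}$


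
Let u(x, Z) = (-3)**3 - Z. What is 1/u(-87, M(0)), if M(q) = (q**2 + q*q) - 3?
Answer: -1/24 ≈ -0.041667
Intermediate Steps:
M(q) = -3 + 2*q**2 (M(q) = (q**2 + q**2) - 3 = 2*q**2 - 3 = -3 + 2*q**2)
u(x, Z) = -27 - Z
1/u(-87, M(0)) = 1/(-27 - (-3 + 2*0**2)) = 1/(-27 - (-3 + 2*0)) = 1/(-27 - (-3 + 0)) = 1/(-27 - 1*(-3)) = 1/(-27 + 3) = 1/(-24) = -1/24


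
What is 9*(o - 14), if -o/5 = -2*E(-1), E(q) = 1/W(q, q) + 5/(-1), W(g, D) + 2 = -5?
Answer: -4122/7 ≈ -588.86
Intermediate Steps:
W(g, D) = -7 (W(g, D) = -2 - 5 = -7)
E(q) = -36/7 (E(q) = 1/(-7) + 5/(-1) = 1*(-1/7) + 5*(-1) = -1/7 - 5 = -36/7)
o = -360/7 (o = -(-10)*(-36)/7 = -5*72/7 = -360/7 ≈ -51.429)
9*(o - 14) = 9*(-360/7 - 14) = 9*(-458/7) = -4122/7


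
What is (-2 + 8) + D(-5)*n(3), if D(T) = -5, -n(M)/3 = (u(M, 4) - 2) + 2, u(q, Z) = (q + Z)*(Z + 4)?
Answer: 846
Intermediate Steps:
u(q, Z) = (4 + Z)*(Z + q) (u(q, Z) = (Z + q)*(4 + Z) = (4 + Z)*(Z + q))
n(M) = -96 - 24*M (n(M) = -3*(((4² + 4*4 + 4*M + 4*M) - 2) + 2) = -3*(((16 + 16 + 4*M + 4*M) - 2) + 2) = -3*(((32 + 8*M) - 2) + 2) = -3*((30 + 8*M) + 2) = -3*(32 + 8*M) = -96 - 24*M)
(-2 + 8) + D(-5)*n(3) = (-2 + 8) - 5*(-96 - 24*3) = 6 - 5*(-96 - 72) = 6 - 5*(-168) = 6 + 840 = 846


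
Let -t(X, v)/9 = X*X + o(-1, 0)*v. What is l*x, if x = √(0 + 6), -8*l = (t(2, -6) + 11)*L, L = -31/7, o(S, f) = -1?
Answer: -2449*√6/56 ≈ -107.12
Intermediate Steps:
L = -31/7 (L = -31*⅐ = -31/7 ≈ -4.4286)
t(X, v) = -9*X² + 9*v (t(X, v) = -9*(X*X - v) = -9*(X² - v) = -9*X² + 9*v)
l = -2449/56 (l = -((-9*2² + 9*(-6)) + 11)*(-31)/(8*7) = -((-9*4 - 54) + 11)*(-31)/(8*7) = -((-36 - 54) + 11)*(-31)/(8*7) = -(-90 + 11)*(-31)/(8*7) = -(-79)*(-31)/(8*7) = -⅛*2449/7 = -2449/56 ≈ -43.732)
x = √6 ≈ 2.4495
l*x = -2449*√6/56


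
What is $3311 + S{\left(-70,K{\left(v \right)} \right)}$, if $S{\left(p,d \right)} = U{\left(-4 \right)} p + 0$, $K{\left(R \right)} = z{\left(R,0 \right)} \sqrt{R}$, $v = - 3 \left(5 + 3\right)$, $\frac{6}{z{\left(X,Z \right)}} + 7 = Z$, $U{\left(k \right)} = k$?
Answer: $3591$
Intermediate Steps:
$z{\left(X,Z \right)} = \frac{6}{-7 + Z}$
$v = -24$ ($v = \left(-3\right) 8 = -24$)
$K{\left(R \right)} = - \frac{6 \sqrt{R}}{7}$ ($K{\left(R \right)} = \frac{6}{-7 + 0} \sqrt{R} = \frac{6}{-7} \sqrt{R} = 6 \left(- \frac{1}{7}\right) \sqrt{R} = - \frac{6 \sqrt{R}}{7}$)
$S{\left(p,d \right)} = - 4 p$ ($S{\left(p,d \right)} = - 4 p + 0 = - 4 p$)
$3311 + S{\left(-70,K{\left(v \right)} \right)} = 3311 - -280 = 3311 + 280 = 3591$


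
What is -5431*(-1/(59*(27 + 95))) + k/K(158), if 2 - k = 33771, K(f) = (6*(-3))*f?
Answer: 129257513/10235556 ≈ 12.628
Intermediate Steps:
K(f) = -18*f
k = -33769 (k = 2 - 1*33771 = 2 - 33771 = -33769)
-5431*(-1/(59*(27 + 95))) + k/K(158) = -5431*(-1/(59*(27 + 95))) - 33769/((-18*158)) = -5431/((-59*122)) - 33769/(-2844) = -5431/(-7198) - 33769*(-1/2844) = -5431*(-1/7198) + 33769/2844 = 5431/7198 + 33769/2844 = 129257513/10235556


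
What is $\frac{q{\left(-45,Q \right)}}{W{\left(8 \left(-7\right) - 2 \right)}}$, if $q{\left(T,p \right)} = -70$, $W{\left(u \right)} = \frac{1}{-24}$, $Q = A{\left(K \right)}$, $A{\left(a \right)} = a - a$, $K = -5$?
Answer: $1680$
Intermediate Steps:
$A{\left(a \right)} = 0$
$Q = 0$
$W{\left(u \right)} = - \frac{1}{24}$
$\frac{q{\left(-45,Q \right)}}{W{\left(8 \left(-7\right) - 2 \right)}} = - \frac{70}{- \frac{1}{24}} = \left(-70\right) \left(-24\right) = 1680$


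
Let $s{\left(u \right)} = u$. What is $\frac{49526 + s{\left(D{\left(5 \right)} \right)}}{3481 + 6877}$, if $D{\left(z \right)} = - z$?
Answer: $\frac{49521}{10358} \approx 4.7809$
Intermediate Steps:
$\frac{49526 + s{\left(D{\left(5 \right)} \right)}}{3481 + 6877} = \frac{49526 - 5}{3481 + 6877} = \frac{49526 - 5}{10358} = 49521 \cdot \frac{1}{10358} = \frac{49521}{10358}$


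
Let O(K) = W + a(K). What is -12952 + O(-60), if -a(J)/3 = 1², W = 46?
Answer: -12909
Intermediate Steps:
a(J) = -3 (a(J) = -3*1² = -3*1 = -3)
O(K) = 43 (O(K) = 46 - 3 = 43)
-12952 + O(-60) = -12952 + 43 = -12909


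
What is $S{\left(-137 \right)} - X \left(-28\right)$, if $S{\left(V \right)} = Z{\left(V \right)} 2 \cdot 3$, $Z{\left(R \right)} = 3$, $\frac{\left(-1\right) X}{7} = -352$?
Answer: $69010$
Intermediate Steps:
$X = 2464$ ($X = \left(-7\right) \left(-352\right) = 2464$)
$S{\left(V \right)} = 18$ ($S{\left(V \right)} = 3 \cdot 2 \cdot 3 = 6 \cdot 3 = 18$)
$S{\left(-137 \right)} - X \left(-28\right) = 18 - 2464 \left(-28\right) = 18 - -68992 = 18 + 68992 = 69010$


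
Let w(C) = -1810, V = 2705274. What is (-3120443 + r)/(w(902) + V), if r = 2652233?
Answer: -234105/1351732 ≈ -0.17319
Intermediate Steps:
(-3120443 + r)/(w(902) + V) = (-3120443 + 2652233)/(-1810 + 2705274) = -468210/2703464 = -468210*1/2703464 = -234105/1351732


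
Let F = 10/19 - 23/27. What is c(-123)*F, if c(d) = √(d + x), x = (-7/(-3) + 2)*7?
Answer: -167*I*√834/1539 ≈ -3.1337*I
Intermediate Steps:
x = 91/3 (x = (-7*(-⅓) + 2)*7 = (7/3 + 2)*7 = (13/3)*7 = 91/3 ≈ 30.333)
F = -167/513 (F = 10*(1/19) - 23*1/27 = 10/19 - 23/27 = -167/513 ≈ -0.32554)
c(d) = √(91/3 + d) (c(d) = √(d + 91/3) = √(91/3 + d))
c(-123)*F = (√(273 + 9*(-123))/3)*(-167/513) = (√(273 - 1107)/3)*(-167/513) = (√(-834)/3)*(-167/513) = ((I*√834)/3)*(-167/513) = (I*√834/3)*(-167/513) = -167*I*√834/1539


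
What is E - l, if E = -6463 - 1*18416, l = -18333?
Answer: -6546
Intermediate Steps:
E = -24879 (E = -6463 - 18416 = -24879)
E - l = -24879 - 1*(-18333) = -24879 + 18333 = -6546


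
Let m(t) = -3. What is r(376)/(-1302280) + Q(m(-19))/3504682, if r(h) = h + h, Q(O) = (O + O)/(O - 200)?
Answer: -4776811801/8272390060865 ≈ -0.00057744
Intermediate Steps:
Q(O) = 2*O/(-200 + O) (Q(O) = (2*O)/(-200 + O) = 2*O/(-200 + O))
r(h) = 2*h
r(376)/(-1302280) + Q(m(-19))/3504682 = (2*376)/(-1302280) + (2*(-3)/(-200 - 3))/3504682 = 752*(-1/1302280) + (2*(-3)/(-203))*(1/3504682) = -94/162785 + (2*(-3)*(-1/203))*(1/3504682) = -94/162785 + (6/203)*(1/3504682) = -94/162785 + 3/355725223 = -4776811801/8272390060865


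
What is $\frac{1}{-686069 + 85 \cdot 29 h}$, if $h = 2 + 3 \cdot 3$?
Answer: $- \frac{1}{658954} \approx -1.5176 \cdot 10^{-6}$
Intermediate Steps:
$h = 11$ ($h = 2 + 9 = 11$)
$\frac{1}{-686069 + 85 \cdot 29 h} = \frac{1}{-686069 + 85 \cdot 29 \cdot 11} = \frac{1}{-686069 + 2465 \cdot 11} = \frac{1}{-686069 + 27115} = \frac{1}{-658954} = - \frac{1}{658954}$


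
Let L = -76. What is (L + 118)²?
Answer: 1764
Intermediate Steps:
(L + 118)² = (-76 + 118)² = 42² = 1764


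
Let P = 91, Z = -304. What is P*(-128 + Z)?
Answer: -39312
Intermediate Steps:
P*(-128 + Z) = 91*(-128 - 304) = 91*(-432) = -39312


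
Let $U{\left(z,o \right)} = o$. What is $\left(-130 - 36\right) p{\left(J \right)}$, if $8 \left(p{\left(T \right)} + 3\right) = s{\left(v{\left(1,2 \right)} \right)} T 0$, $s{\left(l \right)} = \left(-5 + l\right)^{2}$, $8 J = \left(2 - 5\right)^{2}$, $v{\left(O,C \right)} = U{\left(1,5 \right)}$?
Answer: $498$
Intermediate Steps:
$v{\left(O,C \right)} = 5$
$J = \frac{9}{8}$ ($J = \frac{\left(2 - 5\right)^{2}}{8} = \frac{\left(-3\right)^{2}}{8} = \frac{1}{8} \cdot 9 = \frac{9}{8} \approx 1.125$)
$p{\left(T \right)} = -3$ ($p{\left(T \right)} = -3 + \frac{\left(-5 + 5\right)^{2} T 0}{8} = -3 + \frac{0^{2} T 0}{8} = -3 + \frac{0 T 0}{8} = -3 + \frac{0 \cdot 0}{8} = -3 + \frac{1}{8} \cdot 0 = -3 + 0 = -3$)
$\left(-130 - 36\right) p{\left(J \right)} = \left(-130 - 36\right) \left(-3\right) = \left(-166\right) \left(-3\right) = 498$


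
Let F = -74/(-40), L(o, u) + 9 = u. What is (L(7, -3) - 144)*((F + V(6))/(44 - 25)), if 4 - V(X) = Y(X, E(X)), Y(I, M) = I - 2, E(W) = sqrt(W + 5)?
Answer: -1443/95 ≈ -15.189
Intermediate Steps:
L(o, u) = -9 + u
E(W) = sqrt(5 + W)
F = 37/20 (F = -74*(-1/40) = 37/20 ≈ 1.8500)
Y(I, M) = -2 + I
V(X) = 6 - X (V(X) = 4 - (-2 + X) = 4 + (2 - X) = 6 - X)
(L(7, -3) - 144)*((F + V(6))/(44 - 25)) = ((-9 - 3) - 144)*((37/20 + (6 - 1*6))/(44 - 25)) = (-12 - 144)*((37/20 + (6 - 6))/19) = -156*(37/20 + 0)/19 = -1443/(5*19) = -156*37/380 = -1443/95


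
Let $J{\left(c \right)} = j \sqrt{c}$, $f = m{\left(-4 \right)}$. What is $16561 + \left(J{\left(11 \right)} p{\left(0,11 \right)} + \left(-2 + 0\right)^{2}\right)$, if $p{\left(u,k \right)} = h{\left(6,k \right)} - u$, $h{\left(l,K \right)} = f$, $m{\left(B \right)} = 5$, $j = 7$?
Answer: $16565 + 35 \sqrt{11} \approx 16681.0$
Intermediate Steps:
$f = 5$
$h{\left(l,K \right)} = 5$
$p{\left(u,k \right)} = 5 - u$
$J{\left(c \right)} = 7 \sqrt{c}$
$16561 + \left(J{\left(11 \right)} p{\left(0,11 \right)} + \left(-2 + 0\right)^{2}\right) = 16561 + \left(7 \sqrt{11} \left(5 - 0\right) + \left(-2 + 0\right)^{2}\right) = 16561 + \left(7 \sqrt{11} \left(5 + 0\right) + \left(-2\right)^{2}\right) = 16561 + \left(7 \sqrt{11} \cdot 5 + 4\right) = 16561 + \left(35 \sqrt{11} + 4\right) = 16561 + \left(4 + 35 \sqrt{11}\right) = 16565 + 35 \sqrt{11}$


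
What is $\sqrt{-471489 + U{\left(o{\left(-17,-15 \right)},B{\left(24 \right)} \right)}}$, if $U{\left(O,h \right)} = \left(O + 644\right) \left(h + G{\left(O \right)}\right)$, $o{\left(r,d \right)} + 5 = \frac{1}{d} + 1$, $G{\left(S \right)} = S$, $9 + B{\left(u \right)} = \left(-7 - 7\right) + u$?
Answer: $\frac{i \sqrt{106526579}}{15} \approx 688.08 i$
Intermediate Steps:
$B{\left(u \right)} = -23 + u$ ($B{\left(u \right)} = -9 + \left(\left(-7 - 7\right) + u\right) = -9 + \left(-14 + u\right) = -23 + u$)
$o{\left(r,d \right)} = -4 + \frac{1}{d}$ ($o{\left(r,d \right)} = -5 + \left(\frac{1}{d} + 1\right) = -5 + \left(1 + \frac{1}{d}\right) = -4 + \frac{1}{d}$)
$U{\left(O,h \right)} = \left(644 + O\right) \left(O + h\right)$ ($U{\left(O,h \right)} = \left(O + 644\right) \left(h + O\right) = \left(644 + O\right) \left(O + h\right)$)
$\sqrt{-471489 + U{\left(o{\left(-17,-15 \right)},B{\left(24 \right)} \right)}} = \sqrt{-471489 + \left(\left(-4 + \frac{1}{-15}\right)^{2} + 644 \left(-4 + \frac{1}{-15}\right) + 644 \left(-23 + 24\right) + \left(-4 + \frac{1}{-15}\right) \left(-23 + 24\right)\right)} = \sqrt{-471489 + \left(\left(-4 - \frac{1}{15}\right)^{2} + 644 \left(-4 - \frac{1}{15}\right) + 644 \cdot 1 + \left(-4 - \frac{1}{15}\right) 1\right)} = \sqrt{-471489 + \left(\left(- \frac{61}{15}\right)^{2} + 644 \left(- \frac{61}{15}\right) + 644 - \frac{61}{15}\right)} = \sqrt{-471489 + \left(\frac{3721}{225} - \frac{39284}{15} + 644 - \frac{61}{15}\right)} = \sqrt{-471489 - \frac{441554}{225}} = \sqrt{- \frac{106526579}{225}} = \frac{i \sqrt{106526579}}{15}$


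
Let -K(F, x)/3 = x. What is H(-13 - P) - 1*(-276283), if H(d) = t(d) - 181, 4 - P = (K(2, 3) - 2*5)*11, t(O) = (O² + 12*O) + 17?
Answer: 324483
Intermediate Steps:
K(F, x) = -3*x
t(O) = 17 + O² + 12*O
P = 213 (P = 4 - (-3*3 - 2*5)*11 = 4 - (-9 - 10)*11 = 4 - (-19)*11 = 4 - 1*(-209) = 4 + 209 = 213)
H(d) = -164 + d² + 12*d (H(d) = (17 + d² + 12*d) - 181 = -164 + d² + 12*d)
H(-13 - P) - 1*(-276283) = (-164 + (-13 - 1*213)² + 12*(-13 - 1*213)) - 1*(-276283) = (-164 + (-13 - 213)² + 12*(-13 - 213)) + 276283 = (-164 + (-226)² + 12*(-226)) + 276283 = (-164 + 51076 - 2712) + 276283 = 48200 + 276283 = 324483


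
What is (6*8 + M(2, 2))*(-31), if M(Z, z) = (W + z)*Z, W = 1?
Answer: -1674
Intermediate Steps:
M(Z, z) = Z*(1 + z) (M(Z, z) = (1 + z)*Z = Z*(1 + z))
(6*8 + M(2, 2))*(-31) = (6*8 + 2*(1 + 2))*(-31) = (48 + 2*3)*(-31) = (48 + 6)*(-31) = 54*(-31) = -1674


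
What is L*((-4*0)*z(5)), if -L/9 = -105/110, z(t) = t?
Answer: 0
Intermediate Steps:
L = 189/22 (L = -(-945)/110 = -9*(-21/22) = 189/22 ≈ 8.5909)
L*((-4*0)*z(5)) = 189*(-4*0*5)/22 = 189*(0*5)/22 = (189/22)*0 = 0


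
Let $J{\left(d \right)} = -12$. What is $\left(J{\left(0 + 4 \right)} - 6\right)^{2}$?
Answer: $324$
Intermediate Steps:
$\left(J{\left(0 + 4 \right)} - 6\right)^{2} = \left(-12 - 6\right)^{2} = \left(-18\right)^{2} = 324$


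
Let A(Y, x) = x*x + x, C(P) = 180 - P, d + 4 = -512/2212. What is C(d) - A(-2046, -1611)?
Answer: -1434219750/553 ≈ -2.5935e+6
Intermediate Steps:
d = -2340/553 (d = -4 - 512/2212 = -4 - 512*1/2212 = -4 - 128/553 = -2340/553 ≈ -4.2315)
A(Y, x) = x + x² (A(Y, x) = x² + x = x + x²)
C(d) - A(-2046, -1611) = (180 - 1*(-2340/553)) - (-1611)*(1 - 1611) = (180 + 2340/553) - (-1611)*(-1610) = 101880/553 - 1*2593710 = 101880/553 - 2593710 = -1434219750/553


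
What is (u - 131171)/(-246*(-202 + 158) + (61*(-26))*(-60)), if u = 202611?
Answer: 4465/6624 ≈ 0.67406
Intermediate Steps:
(u - 131171)/(-246*(-202 + 158) + (61*(-26))*(-60)) = (202611 - 131171)/(-246*(-202 + 158) + (61*(-26))*(-60)) = 71440/(-246*(-44) - 1586*(-60)) = 71440/(10824 + 95160) = 71440/105984 = 71440*(1/105984) = 4465/6624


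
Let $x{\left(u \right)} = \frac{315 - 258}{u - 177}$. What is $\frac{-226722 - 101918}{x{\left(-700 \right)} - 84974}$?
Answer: $\frac{57643456}{14904451} \approx 3.8675$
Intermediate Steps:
$x{\left(u \right)} = \frac{57}{-177 + u}$
$\frac{-226722 - 101918}{x{\left(-700 \right)} - 84974} = \frac{-226722 - 101918}{\frac{57}{-177 - 700} - 84974} = - \frac{328640}{\frac{57}{-877} - 84974} = - \frac{328640}{57 \left(- \frac{1}{877}\right) - 84974} = - \frac{328640}{- \frac{57}{877} - 84974} = - \frac{328640}{- \frac{74522255}{877}} = \left(-328640\right) \left(- \frac{877}{74522255}\right) = \frac{57643456}{14904451}$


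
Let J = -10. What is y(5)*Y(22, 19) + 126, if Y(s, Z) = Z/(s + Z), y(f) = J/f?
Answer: 5128/41 ≈ 125.07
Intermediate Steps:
y(f) = -10/f
Y(s, Z) = Z/(Z + s)
y(5)*Y(22, 19) + 126 = (-10/5)*(19/(19 + 22)) + 126 = (-10*1/5)*(19/41) + 126 = -38/41 + 126 = 5128/41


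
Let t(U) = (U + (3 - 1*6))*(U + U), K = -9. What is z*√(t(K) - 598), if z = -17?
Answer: -17*I*√382 ≈ -332.26*I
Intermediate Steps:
t(U) = 2*U*(-3 + U) (t(U) = (U + (3 - 6))*(2*U) = (U - 3)*(2*U) = (-3 + U)*(2*U) = 2*U*(-3 + U))
z*√(t(K) - 598) = -17*√(2*(-9)*(-3 - 9) - 598) = -17*√(2*(-9)*(-12) - 598) = -17*√(216 - 598) = -17*I*√382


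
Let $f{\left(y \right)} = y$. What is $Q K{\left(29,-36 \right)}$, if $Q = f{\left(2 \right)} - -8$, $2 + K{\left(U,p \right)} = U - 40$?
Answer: $-130$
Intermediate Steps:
$K{\left(U,p \right)} = -42 + U$ ($K{\left(U,p \right)} = -2 + \left(U - 40\right) = -2 + \left(-40 + U\right) = -42 + U$)
$Q = 10$ ($Q = 2 - -8 = 2 + 8 = 10$)
$Q K{\left(29,-36 \right)} = 10 \left(-42 + 29\right) = 10 \left(-13\right) = -130$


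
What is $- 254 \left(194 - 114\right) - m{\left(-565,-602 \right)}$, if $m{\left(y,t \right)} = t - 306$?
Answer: $-19412$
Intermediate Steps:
$m{\left(y,t \right)} = -306 + t$ ($m{\left(y,t \right)} = t - 306 = -306 + t$)
$- 254 \left(194 - 114\right) - m{\left(-565,-602 \right)} = - 254 \left(194 - 114\right) - \left(-306 - 602\right) = \left(-254\right) 80 - -908 = -20320 + 908 = -19412$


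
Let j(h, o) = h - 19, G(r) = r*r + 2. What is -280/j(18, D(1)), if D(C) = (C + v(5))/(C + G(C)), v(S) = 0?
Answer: 280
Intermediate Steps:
G(r) = 2 + r² (G(r) = r² + 2 = 2 + r²)
D(C) = C/(2 + C + C²) (D(C) = (C + 0)/(C + (2 + C²)) = C/(2 + C + C²))
j(h, o) = -19 + h
-280/j(18, D(1)) = -280/(-19 + 18) = -280/(-1) = -280*(-1) = 280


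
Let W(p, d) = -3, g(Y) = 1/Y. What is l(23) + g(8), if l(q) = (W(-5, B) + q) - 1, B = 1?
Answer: 153/8 ≈ 19.125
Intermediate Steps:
l(q) = -4 + q (l(q) = (-3 + q) - 1 = -4 + q)
l(23) + g(8) = (-4 + 23) + 1/8 = 19 + ⅛ = 153/8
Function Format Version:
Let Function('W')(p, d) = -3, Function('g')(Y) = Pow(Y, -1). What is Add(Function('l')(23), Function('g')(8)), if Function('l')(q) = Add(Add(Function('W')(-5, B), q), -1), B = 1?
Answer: Rational(153, 8) ≈ 19.125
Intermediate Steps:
Function('l')(q) = Add(-4, q) (Function('l')(q) = Add(Add(-3, q), -1) = Add(-4, q))
Add(Function('l')(23), Function('g')(8)) = Add(Add(-4, 23), Pow(8, -1)) = Add(19, Rational(1, 8)) = Rational(153, 8)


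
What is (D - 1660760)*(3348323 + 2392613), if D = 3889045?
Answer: 12792441574760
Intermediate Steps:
(D - 1660760)*(3348323 + 2392613) = (3889045 - 1660760)*(3348323 + 2392613) = 2228285*5740936 = 12792441574760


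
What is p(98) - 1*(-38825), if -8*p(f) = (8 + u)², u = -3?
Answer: 310575/8 ≈ 38822.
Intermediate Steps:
p(f) = -25/8 (p(f) = -(8 - 3)²/8 = -⅛*5² = -⅛*25 = -25/8)
p(98) - 1*(-38825) = -25/8 - 1*(-38825) = -25/8 + 38825 = 310575/8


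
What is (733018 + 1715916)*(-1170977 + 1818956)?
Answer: 1586857804386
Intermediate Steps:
(733018 + 1715916)*(-1170977 + 1818956) = 2448934*647979 = 1586857804386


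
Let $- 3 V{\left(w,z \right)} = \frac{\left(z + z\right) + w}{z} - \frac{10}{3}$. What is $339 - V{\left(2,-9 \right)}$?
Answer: $\frac{9139}{27} \approx 338.48$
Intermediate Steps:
$V{\left(w,z \right)} = \frac{10}{9} - \frac{w + 2 z}{3 z}$ ($V{\left(w,z \right)} = - \frac{\frac{\left(z + z\right) + w}{z} - \frac{10}{3}}{3} = - \frac{\frac{2 z + w}{z} - \frac{10}{3}}{3} = - \frac{\frac{w + 2 z}{z} - \frac{10}{3}}{3} = - \frac{- \frac{10}{3} + \frac{w + 2 z}{z}}{3} = \frac{10}{9} - \frac{w + 2 z}{3 z}$)
$339 - V{\left(2,-9 \right)} = 339 - \left(\frac{4}{9} - \frac{2}{3 \left(-9\right)}\right) = 339 - \left(\frac{4}{9} - \frac{2}{3} \left(- \frac{1}{9}\right)\right) = 339 - \left(\frac{4}{9} + \frac{2}{27}\right) = 339 - \frac{14}{27} = \frac{9139}{27}$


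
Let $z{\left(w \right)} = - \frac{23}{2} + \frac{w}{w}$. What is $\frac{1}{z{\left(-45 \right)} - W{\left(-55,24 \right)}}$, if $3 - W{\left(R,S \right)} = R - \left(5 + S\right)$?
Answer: $- \frac{2}{195} \approx -0.010256$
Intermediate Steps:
$z{\left(w \right)} = - \frac{21}{2}$ ($z{\left(w \right)} = \left(-23\right) \frac{1}{2} + 1 = - \frac{23}{2} + 1 = - \frac{21}{2}$)
$W{\left(R,S \right)} = 8 + S - R$ ($W{\left(R,S \right)} = 3 - \left(R - \left(5 + S\right)\right) = 3 - \left(-5 + R - S\right) = 3 + \left(5 + S - R\right) = 8 + S - R$)
$\frac{1}{z{\left(-45 \right)} - W{\left(-55,24 \right)}} = \frac{1}{- \frac{21}{2} - \left(8 + 24 - -55\right)} = \frac{1}{- \frac{21}{2} - \left(8 + 24 + 55\right)} = \frac{1}{- \frac{21}{2} - 87} = \frac{1}{- \frac{195}{2}} = - \frac{2}{195}$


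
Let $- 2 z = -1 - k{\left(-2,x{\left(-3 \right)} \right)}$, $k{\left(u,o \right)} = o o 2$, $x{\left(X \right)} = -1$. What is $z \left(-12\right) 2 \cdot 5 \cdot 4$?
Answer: $-720$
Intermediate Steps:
$k{\left(u,o \right)} = 2 o^{2}$ ($k{\left(u,o \right)} = o^{2} \cdot 2 = 2 o^{2}$)
$z = \frac{3}{2}$ ($z = - \frac{-1 - 2 \left(-1\right)^{2}}{2} = - \frac{-1 - 2 \cdot 1}{2} = - \frac{-1 - 2}{2} = \left(- \frac{1}{2}\right) \left(-3\right) = \frac{3}{2} \approx 1.5$)
$z \left(-12\right) 2 \cdot 5 \cdot 4 = \frac{3}{2} \left(-12\right) 2 \cdot 5 \cdot 4 = - 18 \cdot 10 \cdot 4 = \left(-18\right) 40 = -720$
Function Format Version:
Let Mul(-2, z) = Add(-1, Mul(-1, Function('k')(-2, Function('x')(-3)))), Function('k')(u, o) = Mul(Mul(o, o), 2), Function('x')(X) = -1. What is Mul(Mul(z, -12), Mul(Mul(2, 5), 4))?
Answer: -720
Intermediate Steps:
Function('k')(u, o) = Mul(2, Pow(o, 2)) (Function('k')(u, o) = Mul(Pow(o, 2), 2) = Mul(2, Pow(o, 2)))
z = Rational(3, 2) (z = Mul(Rational(-1, 2), Add(-1, Mul(-1, Mul(2, Pow(-1, 2))))) = Mul(Rational(-1, 2), Add(-1, Mul(-1, Mul(2, 1)))) = Mul(Rational(-1, 2), Add(-1, Mul(-1, 2))) = Mul(Rational(-1, 2), Add(-1, -2)) = Mul(Rational(-1, 2), -3) = Rational(3, 2) ≈ 1.5000)
Mul(Mul(z, -12), Mul(Mul(2, 5), 4)) = Mul(Mul(Rational(3, 2), -12), Mul(Mul(2, 5), 4)) = Mul(-18, Mul(10, 4)) = Mul(-18, 40) = -720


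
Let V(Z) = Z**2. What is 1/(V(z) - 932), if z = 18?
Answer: -1/608 ≈ -0.0016447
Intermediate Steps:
1/(V(z) - 932) = 1/(18**2 - 932) = 1/(324 - 932) = 1/(-608) = -1/608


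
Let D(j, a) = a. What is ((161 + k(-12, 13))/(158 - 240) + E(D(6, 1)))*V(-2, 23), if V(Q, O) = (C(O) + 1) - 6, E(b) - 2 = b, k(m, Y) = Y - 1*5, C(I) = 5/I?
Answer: -4235/943 ≈ -4.4910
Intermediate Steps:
k(m, Y) = -5 + Y (k(m, Y) = Y - 5 = -5 + Y)
E(b) = 2 + b
V(Q, O) = -5 + 5/O (V(Q, O) = (5/O + 1) - 6 = (1 + 5/O) - 6 = -5 + 5/O)
((161 + k(-12, 13))/(158 - 240) + E(D(6, 1)))*V(-2, 23) = ((161 + (-5 + 13))/(158 - 240) + (2 + 1))*(-5 + 5/23) = ((161 + 8)/(-82) + 3)*(-5 + 5*(1/23)) = (169*(-1/82) + 3)*(-5 + 5/23) = (-169/82 + 3)*(-110/23) = (77/82)*(-110/23) = -4235/943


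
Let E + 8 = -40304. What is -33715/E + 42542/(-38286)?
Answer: -212070307/771692616 ≈ -0.27481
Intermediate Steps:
E = -40312 (E = -8 - 40304 = -40312)
-33715/E + 42542/(-38286) = -33715/(-40312) + 42542/(-38286) = -33715*(-1/40312) + 42542*(-1/38286) = 33715/40312 - 21271/19143 = -212070307/771692616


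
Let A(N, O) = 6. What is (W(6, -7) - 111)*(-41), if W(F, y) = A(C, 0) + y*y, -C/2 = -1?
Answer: 2296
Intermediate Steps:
C = 2 (C = -2*(-1) = 2)
W(F, y) = 6 + y² (W(F, y) = 6 + y*y = 6 + y²)
(W(6, -7) - 111)*(-41) = ((6 + (-7)²) - 111)*(-41) = ((6 + 49) - 111)*(-41) = (55 - 111)*(-41) = -56*(-41) = 2296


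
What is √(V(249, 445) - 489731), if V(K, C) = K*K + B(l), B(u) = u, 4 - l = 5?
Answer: I*√427731 ≈ 654.01*I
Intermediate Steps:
l = -1 (l = 4 - 1*5 = 4 - 5 = -1)
V(K, C) = -1 + K² (V(K, C) = K*K - 1 = K² - 1 = -1 + K²)
√(V(249, 445) - 489731) = √((-1 + 249²) - 489731) = √((-1 + 62001) - 489731) = √(62000 - 489731) = √(-427731) = I*√427731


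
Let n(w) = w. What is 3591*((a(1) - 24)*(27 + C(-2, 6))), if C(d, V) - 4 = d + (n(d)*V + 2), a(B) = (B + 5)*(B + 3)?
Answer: 0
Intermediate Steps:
a(B) = (3 + B)*(5 + B) (a(B) = (5 + B)*(3 + B) = (3 + B)*(5 + B))
C(d, V) = 6 + d + V*d (C(d, V) = 4 + (d + (d*V + 2)) = 4 + (d + (V*d + 2)) = 4 + (d + (2 + V*d)) = 4 + (2 + d + V*d) = 6 + d + V*d)
3591*((a(1) - 24)*(27 + C(-2, 6))) = 3591*(((15 + 1² + 8*1) - 24)*(27 + (6 - 2 + 6*(-2)))) = 3591*(((15 + 1 + 8) - 24)*(27 + (6 - 2 - 12))) = 3591*((24 - 24)*(27 - 8)) = 3591*(0*19) = 3591*0 = 0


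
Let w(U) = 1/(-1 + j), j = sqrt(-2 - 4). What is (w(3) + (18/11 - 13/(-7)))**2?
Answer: 6*(-66217*I + 17216*sqrt(6))/(5929*(-5*I + 2*sqrt(6))) ≈ 11.104 - 2.345*I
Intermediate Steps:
j = I*sqrt(6) (j = sqrt(-6) = I*sqrt(6) ≈ 2.4495*I)
w(U) = 1/(-1 + I*sqrt(6))
(w(3) + (18/11 - 13/(-7)))**2 = (-I/(I + sqrt(6)) + (18/11 - 13/(-7)))**2 = (-I/(I + sqrt(6)) + (18*(1/11) - 13*(-1/7)))**2 = (-I/(I + sqrt(6)) + (18/11 + 13/7))**2 = (-I/(I + sqrt(6)) + 269/77)**2 = (269/77 - I/(I + sqrt(6)))**2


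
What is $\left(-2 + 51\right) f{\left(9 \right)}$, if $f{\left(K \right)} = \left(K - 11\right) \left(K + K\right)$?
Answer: $-1764$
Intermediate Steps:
$f{\left(K \right)} = 2 K \left(-11 + K\right)$ ($f{\left(K \right)} = \left(-11 + K\right) 2 K = 2 K \left(-11 + K\right)$)
$\left(-2 + 51\right) f{\left(9 \right)} = \left(-2 + 51\right) 2 \cdot 9 \left(-11 + 9\right) = 49 \cdot 2 \cdot 9 \left(-2\right) = 49 \left(-36\right) = -1764$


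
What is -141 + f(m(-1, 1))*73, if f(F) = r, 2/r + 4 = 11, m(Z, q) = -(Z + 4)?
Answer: -841/7 ≈ -120.14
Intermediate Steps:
m(Z, q) = -4 - Z (m(Z, q) = -(4 + Z) = -4 - Z)
r = 2/7 (r = 2/(-4 + 11) = 2/7 ≈ 0.28571)
f(F) = 2/7
-141 + f(m(-1, 1))*73 = -141 + (2/7)*73 = -141 + 146/7 = -841/7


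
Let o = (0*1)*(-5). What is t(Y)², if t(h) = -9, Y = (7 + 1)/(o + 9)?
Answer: 81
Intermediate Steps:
o = 0 (o = 0*(-5) = 0)
Y = 8/9 (Y = (7 + 1)/(0 + 9) = 8/9 ≈ 0.88889)
t(Y)² = (-9)² = 81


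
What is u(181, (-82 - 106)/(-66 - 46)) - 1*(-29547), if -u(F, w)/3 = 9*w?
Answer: 826047/28 ≈ 29502.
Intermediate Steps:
u(F, w) = -27*w
u(181, (-82 - 106)/(-66 - 46)) - 1*(-29547) = -27*(-82 - 106)/(-66 - 46) - 1*(-29547) = -(-5076)/(-112) + 29547 = -(-5076)*(-1)/112 + 29547 = -27*47/28 + 29547 = -1269/28 + 29547 = 826047/28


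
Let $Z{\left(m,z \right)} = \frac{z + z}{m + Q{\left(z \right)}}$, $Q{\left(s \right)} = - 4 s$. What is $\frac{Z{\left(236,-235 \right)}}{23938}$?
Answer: $- \frac{235}{14075544} \approx -1.6696 \cdot 10^{-5}$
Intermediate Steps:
$Z{\left(m,z \right)} = \frac{2 z}{m - 4 z}$ ($Z{\left(m,z \right)} = \frac{z + z}{m - 4 z} = \frac{2 z}{m - 4 z}$)
$\frac{Z{\left(236,-235 \right)}}{23938} = \frac{2 \left(-235\right) \frac{1}{236 - -940}}{23938} = 2 \left(-235\right) \frac{1}{236 + 940} \cdot \frac{1}{23938} = 2 \left(-235\right) \frac{1}{1176} \cdot \frac{1}{23938} = \left(- \frac{235}{588}\right) \frac{1}{23938} = - \frac{235}{14075544}$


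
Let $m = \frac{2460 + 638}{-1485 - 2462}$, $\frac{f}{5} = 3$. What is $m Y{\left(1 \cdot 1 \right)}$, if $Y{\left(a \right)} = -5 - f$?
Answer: $\frac{61960}{3947} \approx 15.698$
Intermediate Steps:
$f = 15$ ($f = 5 \cdot 3 = 15$)
$Y{\left(a \right)} = -20$ ($Y{\left(a \right)} = -5 - 15 = -20$)
$m = - \frac{3098}{3947}$ ($m = \frac{3098}{-3947} = 3098 \left(- \frac{1}{3947}\right) = - \frac{3098}{3947} \approx -0.7849$)
$m Y{\left(1 \cdot 1 \right)} = \left(- \frac{3098}{3947}\right) \left(-20\right) = \frac{61960}{3947}$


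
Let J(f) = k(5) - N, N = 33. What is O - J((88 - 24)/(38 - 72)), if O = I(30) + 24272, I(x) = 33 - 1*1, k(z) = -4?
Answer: 24341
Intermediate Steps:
I(x) = 32 (I(x) = 33 - 1 = 32)
O = 24304 (O = 32 + 24272 = 24304)
J(f) = -37 (J(f) = -4 - 1*33 = -4 - 33 = -37)
O - J((88 - 24)/(38 - 72)) = 24304 - 1*(-37) = 24304 + 37 = 24341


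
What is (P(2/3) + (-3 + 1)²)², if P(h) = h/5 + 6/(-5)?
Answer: 1936/225 ≈ 8.6044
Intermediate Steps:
P(h) = -6/5 + h/5 (P(h) = h*(⅕) + 6*(-⅕) = h/5 - 6/5 = -6/5 + h/5)
(P(2/3) + (-3 + 1)²)² = ((-6/5 + (2/3)/5) + (-3 + 1)²)² = ((-6/5 + (2*(⅓))/5) + (-2)²)² = ((-6/5 + (⅕)*(⅔)) + 4)² = ((-6/5 + 2/15) + 4)² = (-16/15 + 4)² = (44/15)² = 1936/225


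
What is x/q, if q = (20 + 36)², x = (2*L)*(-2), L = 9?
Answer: -9/784 ≈ -0.011480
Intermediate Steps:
x = -36 (x = (2*9)*(-2) = 18*(-2) = -36)
q = 3136 (q = 56² = 3136)
x/q = -36/3136 = -36*1/3136 = -9/784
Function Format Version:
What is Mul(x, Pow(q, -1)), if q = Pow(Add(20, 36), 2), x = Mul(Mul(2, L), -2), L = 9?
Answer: Rational(-9, 784) ≈ -0.011480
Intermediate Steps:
x = -36 (x = Mul(Mul(2, 9), -2) = Mul(18, -2) = -36)
q = 3136 (q = Pow(56, 2) = 3136)
Mul(x, Pow(q, -1)) = Mul(-36, Pow(3136, -1)) = Mul(-36, Rational(1, 3136)) = Rational(-9, 784)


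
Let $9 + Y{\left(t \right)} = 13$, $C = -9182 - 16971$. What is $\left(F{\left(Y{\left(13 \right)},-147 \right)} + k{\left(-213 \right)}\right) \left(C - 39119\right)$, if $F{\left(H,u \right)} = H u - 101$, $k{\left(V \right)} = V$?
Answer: $58875344$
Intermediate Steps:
$C = -26153$
$Y{\left(t \right)} = 4$ ($Y{\left(t \right)} = -9 + 13 = 4$)
$F{\left(H,u \right)} = -101 + H u$
$\left(F{\left(Y{\left(13 \right)},-147 \right)} + k{\left(-213 \right)}\right) \left(C - 39119\right) = \left(\left(-101 + 4 \left(-147\right)\right) - 213\right) \left(-26153 - 39119\right) = \left(\left(-101 - 588\right) - 213\right) \left(-65272\right) = \left(-689 - 213\right) \left(-65272\right) = \left(-902\right) \left(-65272\right) = 58875344$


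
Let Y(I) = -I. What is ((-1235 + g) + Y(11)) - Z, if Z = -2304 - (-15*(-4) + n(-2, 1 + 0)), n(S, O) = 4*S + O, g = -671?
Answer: 440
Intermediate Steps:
n(S, O) = O + 4*S
Z = -2357 (Z = -2304 - (-15*(-4) + ((1 + 0) + 4*(-2))) = -2304 - (60 + (1 - 8)) = -2304 - (60 - 7) = -2304 - 1*53 = -2304 - 53 = -2357)
((-1235 + g) + Y(11)) - Z = ((-1235 - 671) - 1*11) - 1*(-2357) = (-1906 - 11) + 2357 = -1917 + 2357 = 440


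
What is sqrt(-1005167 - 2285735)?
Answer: 167*I*sqrt(118) ≈ 1814.1*I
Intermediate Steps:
sqrt(-1005167 - 2285735) = sqrt(-3290902) = 167*I*sqrt(118)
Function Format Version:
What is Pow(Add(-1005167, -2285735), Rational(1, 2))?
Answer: Mul(167, I, Pow(118, Rational(1, 2))) ≈ Mul(1814.1, I)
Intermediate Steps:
Pow(Add(-1005167, -2285735), Rational(1, 2)) = Pow(-3290902, Rational(1, 2)) = Mul(167, I, Pow(118, Rational(1, 2)))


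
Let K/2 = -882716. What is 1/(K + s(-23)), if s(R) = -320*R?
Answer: -1/1758072 ≈ -5.6881e-7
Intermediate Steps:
K = -1765432 (K = 2*(-882716) = -1765432)
1/(K + s(-23)) = 1/(-1765432 - 320*(-23)) = 1/(-1765432 + 7360) = 1/(-1758072) = -1/1758072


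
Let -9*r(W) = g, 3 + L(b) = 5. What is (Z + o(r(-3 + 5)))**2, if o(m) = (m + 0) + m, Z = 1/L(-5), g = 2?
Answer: 1/324 ≈ 0.0030864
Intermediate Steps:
L(b) = 2 (L(b) = -3 + 5 = 2)
r(W) = -2/9 (r(W) = -1/9*2 = -2/9)
Z = 1/2 ≈ 0.50000
o(m) = 2*m (o(m) = m + m = 2*m)
(Z + o(r(-3 + 5)))**2 = (1/2 + 2*(-2/9))**2 = (1/2 - 4/9)**2 = (1/18)**2 = 1/324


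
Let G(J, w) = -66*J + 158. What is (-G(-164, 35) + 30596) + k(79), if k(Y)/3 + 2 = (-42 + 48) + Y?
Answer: 19863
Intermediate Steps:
G(J, w) = 158 - 66*J
k(Y) = 12 + 3*Y (k(Y) = -6 + 3*((-42 + 48) + Y) = -6 + 3*(6 + Y) = -6 + (18 + 3*Y) = 12 + 3*Y)
(-G(-164, 35) + 30596) + k(79) = (-(158 - 66*(-164)) + 30596) + (12 + 3*79) = (-(158 + 10824) + 30596) + (12 + 237) = (-1*10982 + 30596) + 249 = (-10982 + 30596) + 249 = 19614 + 249 = 19863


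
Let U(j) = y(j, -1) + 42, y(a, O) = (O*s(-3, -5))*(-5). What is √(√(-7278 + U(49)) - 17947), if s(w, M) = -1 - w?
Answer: √(-17947 + I*√7226) ≈ 0.3173 + 133.97*I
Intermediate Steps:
y(a, O) = -10*O (y(a, O) = (O*(-1 - 1*(-3)))*(-5) = (O*(-1 + 3))*(-5) = (O*2)*(-5) = (2*O)*(-5) = -10*O)
U(j) = 52 (U(j) = -10*(-1) + 42 = 10 + 42 = 52)
√(√(-7278 + U(49)) - 17947) = √(√(-7278 + 52) - 17947) = √(√(-7226) - 17947) = √(I*√7226 - 17947) = √(-17947 + I*√7226)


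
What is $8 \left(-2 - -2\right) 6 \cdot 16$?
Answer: $0$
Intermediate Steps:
$8 \left(-2 - -2\right) 6 \cdot 16 = 8 \left(-2 + 2\right) 6 \cdot 16 = 8 \cdot 0 \cdot 6 \cdot 16 = 8 \cdot 0 \cdot 16 = 0 \cdot 16 = 0$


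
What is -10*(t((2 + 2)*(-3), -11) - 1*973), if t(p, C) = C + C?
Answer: 9950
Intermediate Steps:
t(p, C) = 2*C
-10*(t((2 + 2)*(-3), -11) - 1*973) = -10*(2*(-11) - 1*973) = -10*(-22 - 973) = -10*(-995) = 9950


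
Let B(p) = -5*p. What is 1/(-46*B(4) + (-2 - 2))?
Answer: 1/916 ≈ 0.0010917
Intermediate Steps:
1/(-46*B(4) + (-2 - 2)) = 1/(-(-230)*4 + (-2 - 2)) = 1/(-46*(-20) - 4) = 1/(920 - 4) = 1/916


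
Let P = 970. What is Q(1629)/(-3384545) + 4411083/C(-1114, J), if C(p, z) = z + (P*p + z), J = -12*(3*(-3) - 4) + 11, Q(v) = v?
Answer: -4977089544323/1218713732690 ≈ -4.0839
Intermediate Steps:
J = 167 (J = -12*(-9 - 4) + 11 = -12*(-13) + 11 = 156 + 11 = 167)
C(p, z) = 2*z + 970*p (C(p, z) = z + (970*p + z) = z + (z + 970*p) = 2*z + 970*p)
Q(1629)/(-3384545) + 4411083/C(-1114, J) = 1629/(-3384545) + 4411083/(2*167 + 970*(-1114)) = 1629*(-1/3384545) + 4411083/(334 - 1080580) = -1629/3384545 + 4411083/(-1080246) = -1629/3384545 + 4411083*(-1/1080246) = -1629/3384545 - 1470361/360082 = -4977089544323/1218713732690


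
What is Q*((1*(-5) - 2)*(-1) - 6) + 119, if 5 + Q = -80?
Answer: 34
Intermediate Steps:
Q = -85 (Q = -5 - 80 = -85)
Q*((1*(-5) - 2)*(-1) - 6) + 119 = -85*((1*(-5) - 2)*(-1) - 6) + 119 = -85*((-5 - 2)*(-1) - 6) + 119 = -85*(-7*(-1) - 6) + 119 = -85*(7 - 6) + 119 = -85*1 + 119 = -85 + 119 = 34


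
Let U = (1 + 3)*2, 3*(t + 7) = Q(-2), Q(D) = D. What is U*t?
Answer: -184/3 ≈ -61.333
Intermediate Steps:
t = -23/3 (t = -7 + (1/3)*(-2) = -7 - 2/3 = -23/3 ≈ -7.6667)
U = 8 (U = 4*2 = 8)
U*t = 8*(-23/3) = -184/3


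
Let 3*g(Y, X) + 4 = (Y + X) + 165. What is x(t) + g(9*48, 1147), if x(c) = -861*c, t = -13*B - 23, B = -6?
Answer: -46775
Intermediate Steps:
g(Y, X) = 161/3 + X/3 + Y/3 (g(Y, X) = -4/3 + ((Y + X) + 165)/3 = -4/3 + ((X + Y) + 165)/3 = -4/3 + (165 + X + Y)/3 = -4/3 + (55 + X/3 + Y/3) = 161/3 + X/3 + Y/3)
t = 55 (t = -13*(-6) - 23 = 78 - 23 = 55)
x(t) + g(9*48, 1147) = -861*55 + (161/3 + (1/3)*1147 + (9*48)/3) = -47355 + (161/3 + 1147/3 + (1/3)*432) = -47355 + (161/3 + 1147/3 + 144) = -47355 + 580 = -46775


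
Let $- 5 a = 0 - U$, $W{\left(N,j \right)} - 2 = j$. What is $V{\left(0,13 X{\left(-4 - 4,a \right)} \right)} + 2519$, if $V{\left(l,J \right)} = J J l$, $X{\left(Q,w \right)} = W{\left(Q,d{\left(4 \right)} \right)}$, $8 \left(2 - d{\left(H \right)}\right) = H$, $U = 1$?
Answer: $2519$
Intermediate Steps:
$d{\left(H \right)} = 2 - \frac{H}{8}$
$W{\left(N,j \right)} = 2 + j$
$a = \frac{1}{5}$ ($a = - \frac{0 - 1}{5} = \left(- \frac{1}{5}\right) \left(-1\right) = \frac{1}{5} \approx 0.2$)
$X{\left(Q,w \right)} = \frac{7}{2}$ ($X{\left(Q,w \right)} = 2 + \left(2 - \frac{1}{2}\right) = 2 + \frac{3}{2} = \frac{7}{2}$)
$V{\left(l,J \right)} = l J^{2}$
$V{\left(0,13 X{\left(-4 - 4,a \right)} \right)} + 2519 = 0 \left(13 \cdot \frac{7}{2}\right)^{2} + 2519 = 0 \left(\frac{91}{2}\right)^{2} + 2519 = 0 \cdot \frac{8281}{4} + 2519 = 0 + 2519 = 2519$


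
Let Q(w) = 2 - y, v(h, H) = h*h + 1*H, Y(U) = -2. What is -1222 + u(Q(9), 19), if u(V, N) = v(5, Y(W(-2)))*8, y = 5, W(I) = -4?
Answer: -1038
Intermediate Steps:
v(h, H) = H + h**2 (v(h, H) = h**2 + H = H + h**2)
Q(w) = -3 (Q(w) = 2 - 1*5 = 2 - 5 = -3)
u(V, N) = 184 (u(V, N) = (-2 + 5**2)*8 = (-2 + 25)*8 = 23*8 = 184)
-1222 + u(Q(9), 19) = -1222 + 184 = -1038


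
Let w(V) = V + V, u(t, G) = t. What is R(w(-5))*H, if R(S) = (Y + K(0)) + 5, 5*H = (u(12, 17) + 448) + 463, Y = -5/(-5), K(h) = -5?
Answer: 923/5 ≈ 184.60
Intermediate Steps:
Y = 1 (Y = -5*(-⅕) = 1)
w(V) = 2*V
H = 923/5 (H = ((12 + 448) + 463)/5 = (460 + 463)/5 = (⅕)*923 = 923/5 ≈ 184.60)
R(S) = 1 (R(S) = (1 - 5) + 5 = -4 + 5 = 1)
R(w(-5))*H = 1*(923/5) = 923/5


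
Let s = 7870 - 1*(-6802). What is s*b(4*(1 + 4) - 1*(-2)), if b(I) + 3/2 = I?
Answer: 300776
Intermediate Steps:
b(I) = -3/2 + I
s = 14672 (s = 7870 + 6802 = 14672)
s*b(4*(1 + 4) - 1*(-2)) = 14672*(-3/2 + (4*(1 + 4) - 1*(-2))) = 14672*(-3/2 + (4*5 + 2)) = 14672*(-3/2 + (20 + 2)) = 14672*(-3/2 + 22) = 14672*(41/2) = 300776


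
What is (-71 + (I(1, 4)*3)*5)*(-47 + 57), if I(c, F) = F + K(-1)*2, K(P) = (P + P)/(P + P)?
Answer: 190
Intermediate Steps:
K(P) = 1 (K(P) = (2*P)/((2*P)) = (2*P)*(1/(2*P)) = 1)
I(c, F) = 2 + F (I(c, F) = F + 1*2 = F + 2 = 2 + F)
(-71 + (I(1, 4)*3)*5)*(-47 + 57) = (-71 + ((2 + 4)*3)*5)*(-47 + 57) = (-71 + (6*3)*5)*10 = (-71 + 18*5)*10 = (-71 + 90)*10 = 19*10 = 190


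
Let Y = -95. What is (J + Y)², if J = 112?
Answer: 289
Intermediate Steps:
(J + Y)² = (112 - 95)² = 17² = 289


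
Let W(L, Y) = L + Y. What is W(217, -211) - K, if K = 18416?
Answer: -18410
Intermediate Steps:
W(217, -211) - K = (217 - 211) - 1*18416 = 6 - 18416 = -18410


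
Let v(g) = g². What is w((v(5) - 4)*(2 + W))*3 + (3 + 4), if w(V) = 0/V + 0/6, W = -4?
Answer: 7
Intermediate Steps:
w(V) = 0 (w(V) = 0 + 0*(⅙) = 0 + 0 = 0)
w((v(5) - 4)*(2 + W))*3 + (3 + 4) = 0*3 + (3 + 4) = 0 + 7 = 7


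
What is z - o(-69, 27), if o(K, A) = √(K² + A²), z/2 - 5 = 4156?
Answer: 8322 - 3*√610 ≈ 8247.9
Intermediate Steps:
z = 8322 (z = 10 + 2*4156 = 10 + 8312 = 8322)
o(K, A) = √(A² + K²)
z - o(-69, 27) = 8322 - √(27² + (-69)²) = 8322 - √(729 + 4761) = 8322 - √5490 = 8322 - 3*√610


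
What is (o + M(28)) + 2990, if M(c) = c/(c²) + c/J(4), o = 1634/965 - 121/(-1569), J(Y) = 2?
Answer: 127429285913/42394380 ≈ 3005.8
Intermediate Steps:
o = 2680511/1514085 (o = 1634*(1/965) - 121*(-1/1569) = 1634/965 + 121/1569 = 2680511/1514085 ≈ 1.7704)
M(c) = 1/c + c/2 (M(c) = c/(c²) + c/2 = c/c² + c*(½) = 1/c + c/2)
(o + M(28)) + 2990 = (2680511/1514085 + (1/28 + (½)*28)) + 2990 = (2680511/1514085 + (1/28 + 14)) + 2990 = (2680511/1514085 + 393/28) + 2990 = 670089713/42394380 + 2990 = 127429285913/42394380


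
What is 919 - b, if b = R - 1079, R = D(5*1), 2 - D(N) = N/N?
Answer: 1997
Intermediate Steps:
D(N) = 1 (D(N) = 2 - N/N = 2 - 1*1 = 2 - 1 = 1)
R = 1
b = -1078 (b = 1 - 1079 = -1078)
919 - b = 919 - 1*(-1078) = 919 + 1078 = 1997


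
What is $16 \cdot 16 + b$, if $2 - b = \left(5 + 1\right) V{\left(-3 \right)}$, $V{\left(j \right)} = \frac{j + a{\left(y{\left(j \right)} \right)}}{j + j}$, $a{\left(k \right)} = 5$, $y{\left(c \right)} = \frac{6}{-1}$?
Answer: $260$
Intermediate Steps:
$y{\left(c \right)} = -6$ ($y{\left(c \right)} = 6 \left(-1\right) = -6$)
$V{\left(j \right)} = \frac{5 + j}{2 j}$ ($V{\left(j \right)} = \frac{j + 5}{j + j} = \frac{5 + j}{2 j}$)
$b = 4$ ($b = 2 - \left(5 + 1\right) \frac{5 - 3}{2 \left(-3\right)} = 2 - 6 \cdot \frac{1}{2} \left(- \frac{1}{3}\right) 2 = 2 - 6 \left(- \frac{1}{3}\right) = 2 - -2 = 2 + 2 = 4$)
$16 \cdot 16 + b = 16 \cdot 16 + 4 = 256 + 4 = 260$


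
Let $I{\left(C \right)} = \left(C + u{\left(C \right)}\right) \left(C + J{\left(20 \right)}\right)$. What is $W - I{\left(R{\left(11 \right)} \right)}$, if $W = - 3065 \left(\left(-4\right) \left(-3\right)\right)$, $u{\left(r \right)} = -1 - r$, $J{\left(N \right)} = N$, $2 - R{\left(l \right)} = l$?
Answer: $-36769$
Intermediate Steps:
$R{\left(l \right)} = 2 - l$
$I{\left(C \right)} = -20 - C$ ($I{\left(C \right)} = \left(C - \left(1 + C\right)\right) \left(C + 20\right) = - (20 + C) = -20 - C$)
$W = -36780$ ($W = \left(-3065\right) 12 = -36780$)
$W - I{\left(R{\left(11 \right)} \right)} = -36780 - \left(-20 - \left(2 - 11\right)\right) = -36780 - \left(-20 - -9\right) = -36780 - \left(-20 + 9\right) = -36780 - -11 = -36780 + 11 = -36769$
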